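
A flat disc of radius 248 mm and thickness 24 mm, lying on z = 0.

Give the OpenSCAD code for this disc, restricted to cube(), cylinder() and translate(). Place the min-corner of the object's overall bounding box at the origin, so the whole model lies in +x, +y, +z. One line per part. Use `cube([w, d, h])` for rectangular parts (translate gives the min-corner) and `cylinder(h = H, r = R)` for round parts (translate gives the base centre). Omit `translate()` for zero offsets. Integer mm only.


translate([248, 248, 0]) cylinder(h = 24, r = 248);


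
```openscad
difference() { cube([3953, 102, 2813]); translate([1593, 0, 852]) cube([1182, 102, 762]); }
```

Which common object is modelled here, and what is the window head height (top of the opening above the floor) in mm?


A wall with a window opening. The window head height is 1614 mm.

A wall with a rectangular opening subtracted — a window. Sill at z = 852, opening 762 mm tall, so the head is at 852 + 762 = 1614 mm.


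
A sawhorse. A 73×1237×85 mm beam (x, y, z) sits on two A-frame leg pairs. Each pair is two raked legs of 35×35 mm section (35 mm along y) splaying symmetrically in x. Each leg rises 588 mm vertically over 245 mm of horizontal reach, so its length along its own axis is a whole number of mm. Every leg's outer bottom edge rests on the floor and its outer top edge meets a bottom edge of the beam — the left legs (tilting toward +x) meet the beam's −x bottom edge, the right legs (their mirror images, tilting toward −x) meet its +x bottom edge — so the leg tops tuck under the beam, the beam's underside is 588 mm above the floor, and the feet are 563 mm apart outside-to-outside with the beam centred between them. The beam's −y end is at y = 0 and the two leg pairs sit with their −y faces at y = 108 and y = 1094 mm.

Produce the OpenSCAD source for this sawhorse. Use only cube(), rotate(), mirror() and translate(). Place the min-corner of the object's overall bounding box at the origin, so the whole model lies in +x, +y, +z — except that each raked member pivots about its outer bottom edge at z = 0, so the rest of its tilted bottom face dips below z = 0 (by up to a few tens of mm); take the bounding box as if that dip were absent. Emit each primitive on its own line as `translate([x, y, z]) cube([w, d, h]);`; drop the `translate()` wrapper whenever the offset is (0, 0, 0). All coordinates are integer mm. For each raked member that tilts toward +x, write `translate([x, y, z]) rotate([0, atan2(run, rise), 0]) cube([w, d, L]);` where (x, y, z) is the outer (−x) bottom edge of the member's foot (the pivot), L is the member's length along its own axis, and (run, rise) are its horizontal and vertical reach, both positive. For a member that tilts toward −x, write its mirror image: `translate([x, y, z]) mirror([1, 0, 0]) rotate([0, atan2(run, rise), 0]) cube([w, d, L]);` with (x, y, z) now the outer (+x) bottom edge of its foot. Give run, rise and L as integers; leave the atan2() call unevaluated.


// leg length = √(245² + 588²) = 637
// right-leg outer foot x = 2·245 + 73 = 563
// beam min-corner = (245, 0, 588)
translate([245, 0, 588]) cube([73, 1237, 85]);
translate([0, 108, 0]) rotate([0, atan2(245, 588), 0]) cube([35, 35, 637]);
translate([563, 108, 0]) mirror([1, 0, 0]) rotate([0, atan2(245, 588), 0]) cube([35, 35, 637]);
translate([0, 1094, 0]) rotate([0, atan2(245, 588), 0]) cube([35, 35, 637]);
translate([563, 1094, 0]) mirror([1, 0, 0]) rotate([0, atan2(245, 588), 0]) cube([35, 35, 637]);


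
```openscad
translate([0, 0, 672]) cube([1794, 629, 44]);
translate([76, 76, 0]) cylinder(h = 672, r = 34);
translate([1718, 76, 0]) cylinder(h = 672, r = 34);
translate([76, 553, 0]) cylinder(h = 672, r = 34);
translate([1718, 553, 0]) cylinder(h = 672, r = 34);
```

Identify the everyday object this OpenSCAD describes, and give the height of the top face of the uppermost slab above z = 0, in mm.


A table. The table height is 716 mm.

A 1794×629×44 slab sits at z = 672 on four Ø68 mm round legs — a table. The top surface is at 672 + 44 = 716 mm.


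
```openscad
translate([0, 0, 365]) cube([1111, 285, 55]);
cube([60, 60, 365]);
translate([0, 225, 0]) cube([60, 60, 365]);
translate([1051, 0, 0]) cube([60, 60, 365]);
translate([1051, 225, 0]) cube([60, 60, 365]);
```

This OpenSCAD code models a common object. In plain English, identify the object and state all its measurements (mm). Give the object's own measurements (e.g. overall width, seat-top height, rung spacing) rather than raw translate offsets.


A long wooden bench with a 1111 mm (x) × 285 mm (y) seat, 55 mm thick, its top surface 420 mm above the floor. Four 60 mm square legs at the seat corners, flush with the edges, run from z = 0 to the seat underside.


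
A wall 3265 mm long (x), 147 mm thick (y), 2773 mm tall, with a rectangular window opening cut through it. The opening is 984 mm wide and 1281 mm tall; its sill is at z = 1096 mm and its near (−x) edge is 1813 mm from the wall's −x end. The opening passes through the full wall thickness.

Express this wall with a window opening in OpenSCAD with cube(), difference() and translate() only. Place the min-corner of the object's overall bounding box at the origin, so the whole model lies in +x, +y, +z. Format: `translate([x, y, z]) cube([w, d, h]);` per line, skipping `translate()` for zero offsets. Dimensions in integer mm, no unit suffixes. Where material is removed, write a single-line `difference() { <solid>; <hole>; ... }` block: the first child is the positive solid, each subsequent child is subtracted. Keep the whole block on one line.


difference() { cube([3265, 147, 2773]); translate([1813, 0, 1096]) cube([984, 147, 1281]); }


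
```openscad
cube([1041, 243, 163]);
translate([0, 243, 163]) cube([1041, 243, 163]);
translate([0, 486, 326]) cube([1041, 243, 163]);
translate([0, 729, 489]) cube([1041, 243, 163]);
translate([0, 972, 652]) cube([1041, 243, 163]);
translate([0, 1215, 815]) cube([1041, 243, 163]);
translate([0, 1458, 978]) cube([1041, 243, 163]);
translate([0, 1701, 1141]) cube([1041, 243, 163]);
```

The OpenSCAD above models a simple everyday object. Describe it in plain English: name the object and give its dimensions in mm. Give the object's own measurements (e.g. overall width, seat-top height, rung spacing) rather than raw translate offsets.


A straight staircase of 8 solid steps. Each step is 1041 mm wide (x), 243 mm deep (y, the going) and 163 mm tall (the rise). The first step rests on the floor; each subsequent step sits one going further in +y and one rise higher in +z, directly behind and above the previous step with no overlap.


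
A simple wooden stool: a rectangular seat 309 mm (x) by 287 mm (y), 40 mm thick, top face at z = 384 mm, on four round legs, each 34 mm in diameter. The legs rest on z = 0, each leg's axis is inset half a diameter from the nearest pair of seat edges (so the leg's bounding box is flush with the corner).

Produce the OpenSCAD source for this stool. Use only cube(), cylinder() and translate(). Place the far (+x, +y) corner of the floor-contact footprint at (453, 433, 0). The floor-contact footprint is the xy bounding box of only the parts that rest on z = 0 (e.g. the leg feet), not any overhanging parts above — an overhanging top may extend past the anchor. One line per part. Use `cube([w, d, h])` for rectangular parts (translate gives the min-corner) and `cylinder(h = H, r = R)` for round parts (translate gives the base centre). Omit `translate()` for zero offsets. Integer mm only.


translate([144, 146, 344]) cube([309, 287, 40]);
translate([161, 163, 0]) cylinder(h = 344, r = 17);
translate([436, 163, 0]) cylinder(h = 344, r = 17);
translate([161, 416, 0]) cylinder(h = 344, r = 17);
translate([436, 416, 0]) cylinder(h = 344, r = 17);


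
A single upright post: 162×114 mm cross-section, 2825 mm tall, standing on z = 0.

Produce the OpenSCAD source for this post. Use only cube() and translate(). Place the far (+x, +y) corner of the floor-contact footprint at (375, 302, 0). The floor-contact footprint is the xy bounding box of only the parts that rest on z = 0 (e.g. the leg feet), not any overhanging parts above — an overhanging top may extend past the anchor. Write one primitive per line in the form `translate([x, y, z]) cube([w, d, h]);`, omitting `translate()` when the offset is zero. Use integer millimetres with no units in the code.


translate([213, 188, 0]) cube([162, 114, 2825]);


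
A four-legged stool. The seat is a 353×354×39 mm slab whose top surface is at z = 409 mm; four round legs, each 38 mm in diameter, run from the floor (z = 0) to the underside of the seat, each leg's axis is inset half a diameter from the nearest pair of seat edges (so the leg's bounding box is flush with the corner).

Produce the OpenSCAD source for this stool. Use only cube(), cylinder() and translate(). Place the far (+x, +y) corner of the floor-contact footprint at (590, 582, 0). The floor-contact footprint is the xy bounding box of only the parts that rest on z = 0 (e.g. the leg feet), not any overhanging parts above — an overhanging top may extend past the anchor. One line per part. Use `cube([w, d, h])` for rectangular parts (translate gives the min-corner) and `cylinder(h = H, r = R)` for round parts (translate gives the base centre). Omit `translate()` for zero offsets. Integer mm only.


translate([237, 228, 370]) cube([353, 354, 39]);
translate([256, 247, 0]) cylinder(h = 370, r = 19);
translate([571, 247, 0]) cylinder(h = 370, r = 19);
translate([256, 563, 0]) cylinder(h = 370, r = 19);
translate([571, 563, 0]) cylinder(h = 370, r = 19);


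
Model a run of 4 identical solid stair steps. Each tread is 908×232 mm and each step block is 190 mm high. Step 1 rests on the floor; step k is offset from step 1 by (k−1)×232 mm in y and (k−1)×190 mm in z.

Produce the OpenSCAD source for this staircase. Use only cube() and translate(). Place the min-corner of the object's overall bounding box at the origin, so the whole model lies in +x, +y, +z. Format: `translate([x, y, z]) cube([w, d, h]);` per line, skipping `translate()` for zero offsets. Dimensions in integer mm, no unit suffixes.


cube([908, 232, 190]);
translate([0, 232, 190]) cube([908, 232, 190]);
translate([0, 464, 380]) cube([908, 232, 190]);
translate([0, 696, 570]) cube([908, 232, 190]);


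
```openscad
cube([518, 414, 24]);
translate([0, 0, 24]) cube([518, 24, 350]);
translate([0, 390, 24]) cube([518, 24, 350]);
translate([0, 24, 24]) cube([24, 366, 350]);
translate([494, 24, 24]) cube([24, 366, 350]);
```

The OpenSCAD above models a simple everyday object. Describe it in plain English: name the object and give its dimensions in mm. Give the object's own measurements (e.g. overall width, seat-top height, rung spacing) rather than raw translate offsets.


An open-topped rectangular box: outside dimensions 518×414×374 mm, with a uniform wall and base thickness of 24 mm. The base is a full 518×414 slab on the floor; four walls sit on top of the base. The front and back walls (the −y and +y sides) span the full width; the two side walls fit between them.


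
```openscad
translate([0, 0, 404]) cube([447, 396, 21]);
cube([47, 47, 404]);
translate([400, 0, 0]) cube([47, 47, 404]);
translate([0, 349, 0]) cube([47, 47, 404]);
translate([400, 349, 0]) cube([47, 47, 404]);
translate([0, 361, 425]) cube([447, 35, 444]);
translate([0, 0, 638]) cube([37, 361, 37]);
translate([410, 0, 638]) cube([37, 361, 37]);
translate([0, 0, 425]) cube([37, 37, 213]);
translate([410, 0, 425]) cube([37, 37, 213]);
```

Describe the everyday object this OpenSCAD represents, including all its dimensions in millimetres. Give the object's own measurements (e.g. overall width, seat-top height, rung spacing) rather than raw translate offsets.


A chair. The seat is a 447×396×21 mm slab with its top at z = 425 mm, on four 47×47 mm corner legs (flush with the seat edges, standing on z = 0). A flat backrest 35 mm thick, 444 mm tall, spans the full seat width and rises from the seat top along its +y edge, rear face flush with the rear of the seat. Two armrests of 37×37 mm section run along each side from the seat's front edge to the front of the backrest, top faces 250 mm above the seat top and outer faces flush with the seat's x-edges; a 37×37 mm post under the front of each armrest stands on the seat at the front corner.


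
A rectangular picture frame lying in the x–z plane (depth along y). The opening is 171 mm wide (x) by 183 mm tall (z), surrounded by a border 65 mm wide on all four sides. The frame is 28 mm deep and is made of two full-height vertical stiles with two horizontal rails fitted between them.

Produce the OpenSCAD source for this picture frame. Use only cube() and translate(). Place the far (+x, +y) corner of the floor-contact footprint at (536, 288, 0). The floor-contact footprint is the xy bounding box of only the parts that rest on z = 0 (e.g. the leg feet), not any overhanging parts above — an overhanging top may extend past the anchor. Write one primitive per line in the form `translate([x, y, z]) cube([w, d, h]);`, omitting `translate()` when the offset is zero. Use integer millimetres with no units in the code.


translate([235, 260, 0]) cube([65, 28, 313]);
translate([471, 260, 0]) cube([65, 28, 313]);
translate([300, 260, 0]) cube([171, 28, 65]);
translate([300, 260, 248]) cube([171, 28, 65]);


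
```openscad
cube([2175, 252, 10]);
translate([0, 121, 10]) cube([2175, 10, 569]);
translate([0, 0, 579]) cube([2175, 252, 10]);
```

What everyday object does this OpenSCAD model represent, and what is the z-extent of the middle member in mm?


An I-beam. The web height is 569 mm.

Two wide flanges with a thin centred web — an I-beam. Overall 589 mm minus two 10 mm flanges gives a web of 589 − 2·10 = 569 mm.


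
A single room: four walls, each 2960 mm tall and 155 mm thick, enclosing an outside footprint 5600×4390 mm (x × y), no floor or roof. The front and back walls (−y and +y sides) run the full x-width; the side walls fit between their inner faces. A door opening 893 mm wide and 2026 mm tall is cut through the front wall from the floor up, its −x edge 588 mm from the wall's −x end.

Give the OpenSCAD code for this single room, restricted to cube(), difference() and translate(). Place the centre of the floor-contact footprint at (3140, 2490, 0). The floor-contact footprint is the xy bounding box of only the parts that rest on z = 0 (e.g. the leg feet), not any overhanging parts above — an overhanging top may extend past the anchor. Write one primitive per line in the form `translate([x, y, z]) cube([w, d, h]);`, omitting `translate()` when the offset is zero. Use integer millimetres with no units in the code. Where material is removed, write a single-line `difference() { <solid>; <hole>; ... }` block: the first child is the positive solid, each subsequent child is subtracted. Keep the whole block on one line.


difference() { translate([340, 295, 0]) cube([5600, 155, 2960]); translate([928, 295, 0]) cube([893, 155, 2026]); }
translate([340, 4530, 0]) cube([5600, 155, 2960]);
translate([340, 450, 0]) cube([155, 4080, 2960]);
translate([5785, 450, 0]) cube([155, 4080, 2960]);


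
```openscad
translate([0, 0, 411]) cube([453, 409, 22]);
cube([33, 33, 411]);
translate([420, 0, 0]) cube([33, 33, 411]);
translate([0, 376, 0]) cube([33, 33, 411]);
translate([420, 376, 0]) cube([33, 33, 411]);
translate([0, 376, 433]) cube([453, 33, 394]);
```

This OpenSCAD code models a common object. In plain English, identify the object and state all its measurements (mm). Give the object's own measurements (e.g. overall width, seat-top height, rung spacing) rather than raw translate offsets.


A chair. The seat is a 453×409×22 mm slab with its top at z = 433 mm, on four 33×33 mm corner legs (flush with the seat edges, standing on z = 0). A flat backrest 33 mm thick, 394 mm tall, spans the full seat width and rises from the seat top along its +y edge, rear face flush with the rear of the seat.


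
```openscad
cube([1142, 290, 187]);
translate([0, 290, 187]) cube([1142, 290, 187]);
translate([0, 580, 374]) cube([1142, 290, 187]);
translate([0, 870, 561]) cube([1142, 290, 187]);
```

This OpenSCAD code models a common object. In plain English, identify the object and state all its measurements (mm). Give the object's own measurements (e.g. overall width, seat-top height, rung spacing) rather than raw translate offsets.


A straight staircase of 4 solid steps. Each step is 1142 mm wide (x), 290 mm deep (y, the going) and 187 mm tall (the rise). The first step rests on the floor; each subsequent step sits one going further in +y and one rise higher in +z, directly behind and above the previous step with no overlap.


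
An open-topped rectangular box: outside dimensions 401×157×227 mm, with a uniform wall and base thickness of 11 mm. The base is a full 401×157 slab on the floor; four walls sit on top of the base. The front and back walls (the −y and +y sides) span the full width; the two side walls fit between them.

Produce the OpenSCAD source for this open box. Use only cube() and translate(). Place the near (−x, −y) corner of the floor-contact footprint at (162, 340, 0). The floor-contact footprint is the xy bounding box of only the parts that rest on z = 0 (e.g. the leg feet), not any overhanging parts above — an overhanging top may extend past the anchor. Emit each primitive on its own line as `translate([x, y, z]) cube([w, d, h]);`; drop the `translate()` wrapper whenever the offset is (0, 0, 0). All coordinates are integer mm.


translate([162, 340, 0]) cube([401, 157, 11]);
translate([162, 340, 11]) cube([401, 11, 216]);
translate([162, 486, 11]) cube([401, 11, 216]);
translate([162, 351, 11]) cube([11, 135, 216]);
translate([552, 351, 11]) cube([11, 135, 216]);


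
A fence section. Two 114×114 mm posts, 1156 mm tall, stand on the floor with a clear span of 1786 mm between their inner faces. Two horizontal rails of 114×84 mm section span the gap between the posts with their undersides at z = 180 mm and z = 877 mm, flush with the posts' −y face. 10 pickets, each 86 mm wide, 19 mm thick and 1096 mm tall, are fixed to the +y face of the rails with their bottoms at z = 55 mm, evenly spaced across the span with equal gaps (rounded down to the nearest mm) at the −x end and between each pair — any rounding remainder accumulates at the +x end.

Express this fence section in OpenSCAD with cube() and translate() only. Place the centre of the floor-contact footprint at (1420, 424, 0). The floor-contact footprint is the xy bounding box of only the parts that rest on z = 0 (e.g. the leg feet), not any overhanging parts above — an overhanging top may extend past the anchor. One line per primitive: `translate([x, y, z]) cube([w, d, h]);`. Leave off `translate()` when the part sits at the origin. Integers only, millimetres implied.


translate([413, 367, 0]) cube([114, 114, 1156]);
translate([2313, 367, 0]) cube([114, 114, 1156]);
translate([527, 367, 180]) cube([1786, 114, 84]);
translate([527, 367, 877]) cube([1786, 114, 84]);
translate([611, 481, 55]) cube([86, 19, 1096]);
translate([781, 481, 55]) cube([86, 19, 1096]);
translate([951, 481, 55]) cube([86, 19, 1096]);
translate([1121, 481, 55]) cube([86, 19, 1096]);
translate([1291, 481, 55]) cube([86, 19, 1096]);
translate([1461, 481, 55]) cube([86, 19, 1096]);
translate([1631, 481, 55]) cube([86, 19, 1096]);
translate([1801, 481, 55]) cube([86, 19, 1096]);
translate([1971, 481, 55]) cube([86, 19, 1096]);
translate([2141, 481, 55]) cube([86, 19, 1096]);


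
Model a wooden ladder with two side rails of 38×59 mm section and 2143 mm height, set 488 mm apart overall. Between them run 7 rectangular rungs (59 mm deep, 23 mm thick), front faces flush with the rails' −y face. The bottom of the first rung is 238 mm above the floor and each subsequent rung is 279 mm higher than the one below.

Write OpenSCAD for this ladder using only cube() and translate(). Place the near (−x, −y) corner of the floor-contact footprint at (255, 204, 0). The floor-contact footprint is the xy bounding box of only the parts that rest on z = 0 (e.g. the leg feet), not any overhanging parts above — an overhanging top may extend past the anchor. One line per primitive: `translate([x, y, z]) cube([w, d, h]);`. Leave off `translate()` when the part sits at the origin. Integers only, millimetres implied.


translate([255, 204, 0]) cube([38, 59, 2143]);
translate([705, 204, 0]) cube([38, 59, 2143]);
translate([293, 204, 238]) cube([412, 59, 23]);
translate([293, 204, 517]) cube([412, 59, 23]);
translate([293, 204, 796]) cube([412, 59, 23]);
translate([293, 204, 1075]) cube([412, 59, 23]);
translate([293, 204, 1354]) cube([412, 59, 23]);
translate([293, 204, 1633]) cube([412, 59, 23]);
translate([293, 204, 1912]) cube([412, 59, 23]);


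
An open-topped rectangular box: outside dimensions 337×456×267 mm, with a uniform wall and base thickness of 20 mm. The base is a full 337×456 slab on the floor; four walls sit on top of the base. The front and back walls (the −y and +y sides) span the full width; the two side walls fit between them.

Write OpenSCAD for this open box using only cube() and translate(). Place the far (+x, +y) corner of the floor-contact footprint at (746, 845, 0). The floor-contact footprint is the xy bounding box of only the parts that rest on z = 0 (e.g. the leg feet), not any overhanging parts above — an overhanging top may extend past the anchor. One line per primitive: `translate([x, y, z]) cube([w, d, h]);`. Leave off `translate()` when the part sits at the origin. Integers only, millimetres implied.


translate([409, 389, 0]) cube([337, 456, 20]);
translate([409, 389, 20]) cube([337, 20, 247]);
translate([409, 825, 20]) cube([337, 20, 247]);
translate([409, 409, 20]) cube([20, 416, 247]);
translate([726, 409, 20]) cube([20, 416, 247]);


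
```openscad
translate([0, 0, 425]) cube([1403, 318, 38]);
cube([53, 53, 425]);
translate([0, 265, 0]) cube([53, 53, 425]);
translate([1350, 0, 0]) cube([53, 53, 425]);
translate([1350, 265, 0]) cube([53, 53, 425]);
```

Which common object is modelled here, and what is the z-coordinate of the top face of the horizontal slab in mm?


A bench. The seat-top height is 463 mm.

A long slab on four corner posts — a bench. The slab sits at z = 425 with thickness 38, so the top is 425 + 38 = 463 mm.


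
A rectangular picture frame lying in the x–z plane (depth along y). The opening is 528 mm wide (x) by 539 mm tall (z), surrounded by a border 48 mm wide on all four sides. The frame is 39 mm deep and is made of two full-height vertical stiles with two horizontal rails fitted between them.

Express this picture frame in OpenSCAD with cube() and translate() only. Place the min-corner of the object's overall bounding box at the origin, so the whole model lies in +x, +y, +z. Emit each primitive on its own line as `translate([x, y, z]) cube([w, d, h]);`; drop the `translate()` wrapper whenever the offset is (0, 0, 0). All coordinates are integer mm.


cube([48, 39, 635]);
translate([576, 0, 0]) cube([48, 39, 635]);
translate([48, 0, 0]) cube([528, 39, 48]);
translate([48, 0, 587]) cube([528, 39, 48]);


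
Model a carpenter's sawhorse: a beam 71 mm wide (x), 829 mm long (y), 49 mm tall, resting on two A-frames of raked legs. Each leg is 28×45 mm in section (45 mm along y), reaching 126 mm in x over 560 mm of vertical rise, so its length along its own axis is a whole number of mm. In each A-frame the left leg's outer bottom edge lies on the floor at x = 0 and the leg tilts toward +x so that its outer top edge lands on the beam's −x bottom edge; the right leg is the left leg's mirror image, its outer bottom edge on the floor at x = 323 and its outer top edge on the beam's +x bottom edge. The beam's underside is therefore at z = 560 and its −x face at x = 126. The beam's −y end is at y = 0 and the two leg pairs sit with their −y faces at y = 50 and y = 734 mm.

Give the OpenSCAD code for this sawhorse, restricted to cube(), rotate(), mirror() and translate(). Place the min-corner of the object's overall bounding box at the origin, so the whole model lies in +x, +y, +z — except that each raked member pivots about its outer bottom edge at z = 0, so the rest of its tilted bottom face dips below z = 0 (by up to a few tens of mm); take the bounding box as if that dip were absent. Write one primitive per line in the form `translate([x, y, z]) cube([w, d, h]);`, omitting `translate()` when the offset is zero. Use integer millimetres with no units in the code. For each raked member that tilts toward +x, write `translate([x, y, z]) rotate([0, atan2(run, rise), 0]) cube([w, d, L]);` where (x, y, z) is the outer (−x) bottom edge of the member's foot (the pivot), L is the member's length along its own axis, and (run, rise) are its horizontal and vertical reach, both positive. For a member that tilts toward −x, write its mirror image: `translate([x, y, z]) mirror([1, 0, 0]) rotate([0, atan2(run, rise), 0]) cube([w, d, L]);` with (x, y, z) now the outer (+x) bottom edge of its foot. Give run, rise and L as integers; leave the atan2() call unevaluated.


translate([126, 0, 560]) cube([71, 829, 49]);
translate([0, 50, 0]) rotate([0, atan2(126, 560), 0]) cube([28, 45, 574]);
translate([323, 50, 0]) mirror([1, 0, 0]) rotate([0, atan2(126, 560), 0]) cube([28, 45, 574]);
translate([0, 734, 0]) rotate([0, atan2(126, 560), 0]) cube([28, 45, 574]);
translate([323, 734, 0]) mirror([1, 0, 0]) rotate([0, atan2(126, 560), 0]) cube([28, 45, 574]);


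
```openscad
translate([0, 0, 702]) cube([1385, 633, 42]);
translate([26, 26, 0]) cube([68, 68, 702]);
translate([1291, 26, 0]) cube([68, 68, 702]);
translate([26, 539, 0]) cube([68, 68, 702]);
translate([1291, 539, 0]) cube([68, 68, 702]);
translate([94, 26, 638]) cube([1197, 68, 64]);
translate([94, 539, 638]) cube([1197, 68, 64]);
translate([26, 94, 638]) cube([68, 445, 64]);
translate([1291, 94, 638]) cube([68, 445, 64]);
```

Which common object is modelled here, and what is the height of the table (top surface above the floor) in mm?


A table. The table height is 744 mm.

A 1385×633×42 slab sits at z = 702 on four 68 mm square posts — a table. The top surface is at 702 + 42 = 744 mm.


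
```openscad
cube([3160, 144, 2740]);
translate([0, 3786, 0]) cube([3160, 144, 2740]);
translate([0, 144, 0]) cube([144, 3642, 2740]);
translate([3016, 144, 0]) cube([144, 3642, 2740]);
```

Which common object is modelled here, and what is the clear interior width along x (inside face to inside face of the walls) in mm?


A house (or room) frame. The interior width is 2872 mm.

Four 2740 mm walls enclosing a rectangle with no floor or roof — a room or house frame. Outside width is 3160 mm and wall thickness is 144 mm, so the interior width is 3160 − 2 × 144 = 2872 mm.


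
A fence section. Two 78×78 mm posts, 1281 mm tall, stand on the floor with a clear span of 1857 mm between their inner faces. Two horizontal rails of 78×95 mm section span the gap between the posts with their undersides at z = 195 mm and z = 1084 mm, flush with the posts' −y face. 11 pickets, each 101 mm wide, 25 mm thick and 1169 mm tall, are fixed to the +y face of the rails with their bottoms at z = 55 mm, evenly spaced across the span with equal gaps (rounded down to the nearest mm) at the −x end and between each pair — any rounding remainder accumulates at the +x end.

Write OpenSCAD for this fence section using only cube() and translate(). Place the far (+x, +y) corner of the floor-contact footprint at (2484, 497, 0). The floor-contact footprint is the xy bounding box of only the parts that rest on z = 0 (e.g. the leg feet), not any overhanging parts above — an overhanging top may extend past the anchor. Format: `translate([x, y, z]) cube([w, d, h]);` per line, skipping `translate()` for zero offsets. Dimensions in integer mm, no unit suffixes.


translate([471, 419, 0]) cube([78, 78, 1281]);
translate([2406, 419, 0]) cube([78, 78, 1281]);
translate([549, 419, 195]) cube([1857, 78, 95]);
translate([549, 419, 1084]) cube([1857, 78, 95]);
translate([611, 497, 55]) cube([101, 25, 1169]);
translate([774, 497, 55]) cube([101, 25, 1169]);
translate([937, 497, 55]) cube([101, 25, 1169]);
translate([1100, 497, 55]) cube([101, 25, 1169]);
translate([1263, 497, 55]) cube([101, 25, 1169]);
translate([1426, 497, 55]) cube([101, 25, 1169]);
translate([1589, 497, 55]) cube([101, 25, 1169]);
translate([1752, 497, 55]) cube([101, 25, 1169]);
translate([1915, 497, 55]) cube([101, 25, 1169]);
translate([2078, 497, 55]) cube([101, 25, 1169]);
translate([2241, 497, 55]) cube([101, 25, 1169]);


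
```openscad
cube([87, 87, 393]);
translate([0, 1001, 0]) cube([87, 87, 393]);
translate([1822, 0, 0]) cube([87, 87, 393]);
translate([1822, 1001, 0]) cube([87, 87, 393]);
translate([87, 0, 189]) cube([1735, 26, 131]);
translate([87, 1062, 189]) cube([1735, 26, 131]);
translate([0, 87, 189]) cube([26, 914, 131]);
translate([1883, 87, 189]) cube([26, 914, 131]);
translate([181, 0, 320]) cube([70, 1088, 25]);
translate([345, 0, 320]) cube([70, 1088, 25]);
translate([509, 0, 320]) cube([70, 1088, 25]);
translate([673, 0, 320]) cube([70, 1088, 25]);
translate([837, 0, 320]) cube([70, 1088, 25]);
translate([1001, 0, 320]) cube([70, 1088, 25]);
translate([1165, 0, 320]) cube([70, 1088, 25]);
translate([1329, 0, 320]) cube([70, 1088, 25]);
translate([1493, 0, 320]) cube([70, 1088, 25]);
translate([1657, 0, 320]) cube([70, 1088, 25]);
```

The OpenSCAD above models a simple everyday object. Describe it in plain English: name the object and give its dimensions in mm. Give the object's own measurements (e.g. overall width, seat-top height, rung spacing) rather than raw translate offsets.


A bed frame 1909 mm long (x) by 1088 mm wide (y). Four 87×87 mm corner posts, 393 mm tall, at the corners of the footprint. Four rails of 26 mm thickness and 131 mm height run between adjacent posts with their undersides at z = 189 mm, their outer faces flush with the outside of the frame (the two x-running rails run between the posts' inner faces; the two y-running rails run between the posts' inner faces). 10 slats, each 70 mm wide (x) and 25 mm thick, lie across the top of the two x-running rails, running the full 1088 mm width of the frame in y; along x they sit between the end posts with a 94 mm gap after the −x posts and between neighbouring slats, leaving 95 mm before the +x posts.


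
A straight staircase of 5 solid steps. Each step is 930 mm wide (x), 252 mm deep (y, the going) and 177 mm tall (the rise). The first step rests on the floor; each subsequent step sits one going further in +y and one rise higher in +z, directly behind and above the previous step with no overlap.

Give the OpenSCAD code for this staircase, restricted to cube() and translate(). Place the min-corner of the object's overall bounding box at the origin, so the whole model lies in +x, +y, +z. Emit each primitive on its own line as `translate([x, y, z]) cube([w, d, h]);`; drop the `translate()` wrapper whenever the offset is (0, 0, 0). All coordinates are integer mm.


cube([930, 252, 177]);
translate([0, 252, 177]) cube([930, 252, 177]);
translate([0, 504, 354]) cube([930, 252, 177]);
translate([0, 756, 531]) cube([930, 252, 177]);
translate([0, 1008, 708]) cube([930, 252, 177]);


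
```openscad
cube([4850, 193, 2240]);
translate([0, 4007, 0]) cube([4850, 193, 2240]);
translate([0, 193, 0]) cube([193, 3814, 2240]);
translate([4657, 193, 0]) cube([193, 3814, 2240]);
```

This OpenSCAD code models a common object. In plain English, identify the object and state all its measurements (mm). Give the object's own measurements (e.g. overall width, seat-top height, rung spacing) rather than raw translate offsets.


The wall frame of a small rectangular building: four walls, each 2240 mm tall and 193 mm thick, enclosing a footprint 4850 mm (x) by 4200 mm (y) outside-to-outside, with no floor or roof. The front and back walls (the −y and +y sides) span the full width; the two side walls fit between them.


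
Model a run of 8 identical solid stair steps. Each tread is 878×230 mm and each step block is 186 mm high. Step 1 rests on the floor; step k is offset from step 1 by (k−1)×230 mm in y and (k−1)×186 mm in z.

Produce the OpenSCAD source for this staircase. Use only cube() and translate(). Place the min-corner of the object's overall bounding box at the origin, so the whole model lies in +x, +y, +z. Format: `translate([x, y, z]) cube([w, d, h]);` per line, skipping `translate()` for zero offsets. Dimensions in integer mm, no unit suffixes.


cube([878, 230, 186]);
translate([0, 230, 186]) cube([878, 230, 186]);
translate([0, 460, 372]) cube([878, 230, 186]);
translate([0, 690, 558]) cube([878, 230, 186]);
translate([0, 920, 744]) cube([878, 230, 186]);
translate([0, 1150, 930]) cube([878, 230, 186]);
translate([0, 1380, 1116]) cube([878, 230, 186]);
translate([0, 1610, 1302]) cube([878, 230, 186]);


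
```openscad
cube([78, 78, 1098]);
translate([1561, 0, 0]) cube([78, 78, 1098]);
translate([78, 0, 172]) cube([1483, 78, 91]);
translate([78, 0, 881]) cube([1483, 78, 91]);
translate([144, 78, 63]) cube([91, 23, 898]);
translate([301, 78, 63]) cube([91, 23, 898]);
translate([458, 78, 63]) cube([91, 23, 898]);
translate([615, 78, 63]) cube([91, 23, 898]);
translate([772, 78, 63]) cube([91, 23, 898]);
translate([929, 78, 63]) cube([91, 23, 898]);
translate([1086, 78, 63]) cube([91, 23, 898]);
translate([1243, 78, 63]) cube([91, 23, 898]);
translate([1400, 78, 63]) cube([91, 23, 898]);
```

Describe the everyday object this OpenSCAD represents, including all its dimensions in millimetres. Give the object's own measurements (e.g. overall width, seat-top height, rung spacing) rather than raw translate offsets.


A fence section. Two 78×78 mm posts, 1098 mm tall, stand on the floor with a clear span of 1483 mm between their inner faces. Two horizontal rails of 78×91 mm section span the gap between the posts with their undersides at z = 172 mm and z = 881 mm, flush with the posts' −y face. 9 pickets, each 91 mm wide, 23 mm thick and 898 mm tall, are fixed to the +y face of the rails with their bottoms at z = 63 mm, spaced across the span with a 66 mm gap after the −x post and between neighbouring pickets, with 70 mm left before the +x post.


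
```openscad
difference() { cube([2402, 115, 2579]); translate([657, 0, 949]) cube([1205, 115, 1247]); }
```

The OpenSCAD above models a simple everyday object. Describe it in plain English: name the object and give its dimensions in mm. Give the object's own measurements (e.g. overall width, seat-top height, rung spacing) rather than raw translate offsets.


A wall 2402 mm long (x), 115 mm thick (y), 2579 mm tall, with a rectangular window opening cut through it. The opening is 1205 mm wide and 1247 mm tall; its sill is at z = 949 mm and its near (−x) edge is 657 mm from the wall's −x end. The opening passes through the full wall thickness.


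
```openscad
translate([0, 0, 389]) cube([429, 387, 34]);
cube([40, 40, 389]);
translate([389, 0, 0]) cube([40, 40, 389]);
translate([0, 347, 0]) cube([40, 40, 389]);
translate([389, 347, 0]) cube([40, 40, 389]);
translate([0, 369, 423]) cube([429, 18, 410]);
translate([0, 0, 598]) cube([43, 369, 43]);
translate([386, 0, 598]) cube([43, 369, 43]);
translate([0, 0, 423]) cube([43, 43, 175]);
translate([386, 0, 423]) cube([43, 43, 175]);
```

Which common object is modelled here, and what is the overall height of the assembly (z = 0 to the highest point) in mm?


A chair. The overall height is 833 mm.

A slab on four corner posts with a tall panel at the back — a chair. The seat slab sits at z = 389 with thickness 34, and the 410 mm backrest starts at the seat top, so the overall height is 389 + 34 + 410 = 833 mm.


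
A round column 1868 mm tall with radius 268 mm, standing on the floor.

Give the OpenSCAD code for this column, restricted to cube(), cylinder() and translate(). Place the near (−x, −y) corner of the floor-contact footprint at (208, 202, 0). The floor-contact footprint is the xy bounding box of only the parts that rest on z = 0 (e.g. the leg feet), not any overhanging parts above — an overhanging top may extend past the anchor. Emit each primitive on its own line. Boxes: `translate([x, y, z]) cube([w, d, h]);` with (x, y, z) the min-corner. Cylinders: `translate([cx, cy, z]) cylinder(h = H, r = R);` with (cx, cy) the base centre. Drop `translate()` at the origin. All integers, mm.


translate([476, 470, 0]) cylinder(h = 1868, r = 268);


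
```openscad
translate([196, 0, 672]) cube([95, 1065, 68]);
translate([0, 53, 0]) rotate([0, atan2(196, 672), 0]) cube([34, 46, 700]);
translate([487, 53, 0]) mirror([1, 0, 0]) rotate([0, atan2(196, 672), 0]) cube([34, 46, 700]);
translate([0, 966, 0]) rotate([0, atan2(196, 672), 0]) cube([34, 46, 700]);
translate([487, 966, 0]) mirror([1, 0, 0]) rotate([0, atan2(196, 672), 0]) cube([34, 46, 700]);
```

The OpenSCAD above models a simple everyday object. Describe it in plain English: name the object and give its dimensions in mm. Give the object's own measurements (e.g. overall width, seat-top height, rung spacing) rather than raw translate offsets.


A sawhorse. A 95×1065×68 mm beam (x, y, z) sits on two A-frame leg pairs. Each pair is two raked legs of 34×46 mm section (46 mm along y) splaying symmetrically in x. Each leg rises 672 mm vertically over 196 mm of horizontal reach and is 700 mm long along its own axis. Every leg's outer bottom edge rests on the floor and its outer top edge meets a bottom edge of the beam — the left legs (tilting toward +x) meet the beam's −x bottom edge, the right legs (their mirror images, tilting toward −x) meet its +x bottom edge — so the leg tops tuck under the beam, the beam's underside is 672 mm above the floor, and the feet are 487 mm apart outside-to-outside with the beam centred between them. The two leg pairs are set in 53 mm from either end of the beam.


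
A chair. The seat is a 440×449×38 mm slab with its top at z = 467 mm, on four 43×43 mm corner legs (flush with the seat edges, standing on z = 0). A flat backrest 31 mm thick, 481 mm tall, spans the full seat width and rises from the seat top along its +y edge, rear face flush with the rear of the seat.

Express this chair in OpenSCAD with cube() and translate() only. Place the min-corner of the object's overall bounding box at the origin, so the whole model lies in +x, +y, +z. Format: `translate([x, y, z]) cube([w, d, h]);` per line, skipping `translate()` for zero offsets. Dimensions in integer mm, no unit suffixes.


// leg_h = 467 - 38 = 429
translate([0, 0, 429]) cube([440, 449, 38]);
cube([43, 43, 429]);
translate([397, 0, 0]) cube([43, 43, 429]);
translate([0, 406, 0]) cube([43, 43, 429]);
translate([397, 406, 0]) cube([43, 43, 429]);
translate([0, 418, 467]) cube([440, 31, 481]);


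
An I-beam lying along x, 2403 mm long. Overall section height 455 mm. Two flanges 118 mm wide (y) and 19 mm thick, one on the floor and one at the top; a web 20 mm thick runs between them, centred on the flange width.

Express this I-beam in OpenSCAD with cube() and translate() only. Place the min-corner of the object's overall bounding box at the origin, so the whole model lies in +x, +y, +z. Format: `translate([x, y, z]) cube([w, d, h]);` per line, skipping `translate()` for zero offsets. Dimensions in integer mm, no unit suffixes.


cube([2403, 118, 19]);
translate([0, 49, 19]) cube([2403, 20, 417]);
translate([0, 0, 436]) cube([2403, 118, 19]);


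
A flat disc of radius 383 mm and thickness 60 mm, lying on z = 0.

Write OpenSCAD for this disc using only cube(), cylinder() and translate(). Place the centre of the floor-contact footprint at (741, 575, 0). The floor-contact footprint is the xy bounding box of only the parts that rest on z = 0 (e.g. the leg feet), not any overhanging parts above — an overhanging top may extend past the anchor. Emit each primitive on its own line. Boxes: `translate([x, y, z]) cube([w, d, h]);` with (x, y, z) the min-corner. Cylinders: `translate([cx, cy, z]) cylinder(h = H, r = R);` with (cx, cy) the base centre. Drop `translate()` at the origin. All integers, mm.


translate([741, 575, 0]) cylinder(h = 60, r = 383);
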